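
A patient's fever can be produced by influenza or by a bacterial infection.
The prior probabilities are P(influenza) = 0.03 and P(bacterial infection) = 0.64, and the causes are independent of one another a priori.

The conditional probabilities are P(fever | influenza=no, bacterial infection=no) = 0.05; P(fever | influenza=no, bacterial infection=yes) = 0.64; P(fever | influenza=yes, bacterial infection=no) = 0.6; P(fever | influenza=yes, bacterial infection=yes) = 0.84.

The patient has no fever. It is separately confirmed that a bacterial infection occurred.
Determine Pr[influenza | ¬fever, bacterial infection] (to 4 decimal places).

Pr[influenza | ¬fever, bacterial infection] ≈ 0.0136

P(¬fever | bacterial infection) = 0.36·0.97 + 0.16·0.03 = 0.349200 + 0.004800 = 0.354000
Of this, 0.004800 comes from 0.16·0.03 (the influenza=true cases).
Hence the posterior is 0.004800/0.354000 ≈ 0.0136.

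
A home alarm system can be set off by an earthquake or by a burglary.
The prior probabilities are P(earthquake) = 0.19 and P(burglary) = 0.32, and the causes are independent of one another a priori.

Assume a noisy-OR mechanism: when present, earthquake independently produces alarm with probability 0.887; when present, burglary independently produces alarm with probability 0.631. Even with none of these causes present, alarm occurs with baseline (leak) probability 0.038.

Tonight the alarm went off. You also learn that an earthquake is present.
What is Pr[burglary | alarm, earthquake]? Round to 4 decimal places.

Pr[burglary | alarm, earthquake] ≈ 0.3363

Under noisy-OR, P(alarm | causes) = 1 − (1−0.038)·∏(1−qᵢ) over the active causes.
P(alarm | earthquake) = 0.891294*0.68 + 0.959887*0.32 = 0.606080 + 0.307164 = 0.913244
The burglary-present share is 0.959887*0.32 = 0.307164.
So P(burglary | alarm, earthquake) = 0.307164/0.913244 ≈ 0.3363.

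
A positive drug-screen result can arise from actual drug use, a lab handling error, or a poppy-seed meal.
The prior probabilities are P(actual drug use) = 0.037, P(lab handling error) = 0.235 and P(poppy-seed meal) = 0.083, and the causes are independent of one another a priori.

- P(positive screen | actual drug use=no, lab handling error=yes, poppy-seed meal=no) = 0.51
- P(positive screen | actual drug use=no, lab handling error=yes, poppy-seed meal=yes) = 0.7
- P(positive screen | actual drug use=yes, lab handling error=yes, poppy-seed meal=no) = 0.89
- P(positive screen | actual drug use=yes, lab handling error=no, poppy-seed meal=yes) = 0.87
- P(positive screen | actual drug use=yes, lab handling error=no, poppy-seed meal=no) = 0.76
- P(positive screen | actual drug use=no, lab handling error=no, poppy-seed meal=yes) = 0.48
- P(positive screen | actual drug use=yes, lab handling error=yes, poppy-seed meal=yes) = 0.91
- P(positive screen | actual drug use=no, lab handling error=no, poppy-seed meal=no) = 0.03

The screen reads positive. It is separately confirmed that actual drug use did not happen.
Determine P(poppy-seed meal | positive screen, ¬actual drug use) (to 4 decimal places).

P(poppy-seed meal | positive screen, ¬actual drug use) ≈ 0.2521

Sum P(positive screen|·) weighted by the priors over the 4 (lab handling error, poppy-seed meal) configurations:
  P(positive screen | ¬actual drug use) = 0.03·0.765·0.917 + 0.48·0.765·0.083 + 0.51·0.235·0.917 + 0.7·0.235·0.083
        = 0.021045 + 0.030478 + 0.109902 + 0.013653 = 0.175078
The terms with poppy-seed meal present sum to 0.044131, so
  P(poppy-seed meal | positive screen, ¬actual drug use) = 0.044131 / 0.175078 ≈ 0.2521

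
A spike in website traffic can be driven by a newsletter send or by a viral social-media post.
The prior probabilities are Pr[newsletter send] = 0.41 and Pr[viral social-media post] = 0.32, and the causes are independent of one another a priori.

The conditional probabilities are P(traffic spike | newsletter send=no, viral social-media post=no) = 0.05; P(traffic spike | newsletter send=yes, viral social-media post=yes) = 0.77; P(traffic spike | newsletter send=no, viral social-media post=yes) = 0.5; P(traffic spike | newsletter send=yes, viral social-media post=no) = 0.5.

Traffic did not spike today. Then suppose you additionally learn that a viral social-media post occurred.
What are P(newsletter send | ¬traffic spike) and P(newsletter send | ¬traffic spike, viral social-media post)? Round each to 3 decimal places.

P(newsletter send | ¬traffic spike) ≈ 0.263; P(newsletter send | ¬traffic spike, viral social-media post) ≈ 0.242

For the numerator, keep only newsletter send=true terms: 0.139400 + 0.030176 = 0.169576
Normalizer over all consistent configurations: 0.95×0.59×0.68 + 0.5×0.59×0.32 + 0.5×0.41×0.68 + 0.23×0.41×0.32 = 0.645116
P(newsletter send | ¬traffic spike) = 0.169576/0.645116 ≈ 0.263

With the extra evidence:
P(¬traffic spike | viral social-media post) = 0.5*0.59 + 0.23*0.41 = 0.295000 + 0.094300 = 0.389300
Restricting to configurations with newsletter send present: 0.23*0.41 = 0.094300.
P(newsletter send | ¬traffic spike, viral social-media post) = 0.094300 / 0.389300 ≈ 0.242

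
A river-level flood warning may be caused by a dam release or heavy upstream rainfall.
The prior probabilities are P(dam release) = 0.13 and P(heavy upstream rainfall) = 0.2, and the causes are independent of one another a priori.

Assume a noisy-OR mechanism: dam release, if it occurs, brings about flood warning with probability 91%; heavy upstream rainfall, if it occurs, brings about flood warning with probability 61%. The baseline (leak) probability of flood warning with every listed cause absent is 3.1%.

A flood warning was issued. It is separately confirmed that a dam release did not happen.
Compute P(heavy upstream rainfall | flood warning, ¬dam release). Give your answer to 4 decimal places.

Under noisy-OR, P(flood warning | causes) = 1 − (1−0.031)·∏(1−qᵢ) over the active causes.
Enumerate both values of heavy upstream rainfall and weight by the priors:
  P(flood warning | ¬dam release) = 0.031*0.8 + 0.62209*0.2
        = 0.024800 + 0.124418 = 0.149218
Configurations with heavy upstream rainfall contribute 0.124418, so
  P(heavy upstream rainfall | flood warning, ¬dam release) = 0.124418 / 0.149218 ≈ 0.8338

P(heavy upstream rainfall | flood warning, ¬dam release) ≈ 0.8338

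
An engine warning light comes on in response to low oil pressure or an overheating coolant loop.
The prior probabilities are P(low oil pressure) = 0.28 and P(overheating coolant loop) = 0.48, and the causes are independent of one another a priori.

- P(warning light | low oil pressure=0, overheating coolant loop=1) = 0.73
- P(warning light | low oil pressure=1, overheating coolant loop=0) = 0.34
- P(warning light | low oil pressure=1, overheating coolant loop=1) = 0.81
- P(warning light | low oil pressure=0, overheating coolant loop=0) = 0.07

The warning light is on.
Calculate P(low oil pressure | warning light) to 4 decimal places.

P(low oil pressure | warning light) ≈ 0.3625

Weight on low oil pressure=true, given the evidence: 0.049504 + 0.108864 = 0.158368
Normalizer over all consistent configurations: 0.07·0.72·0.52 + 0.73·0.72·0.48 + 0.34·0.28·0.52 + 0.81·0.28·0.48 = 0.436864
P(low oil pressure | warning light) = 0.158368/0.436864 ≈ 0.3625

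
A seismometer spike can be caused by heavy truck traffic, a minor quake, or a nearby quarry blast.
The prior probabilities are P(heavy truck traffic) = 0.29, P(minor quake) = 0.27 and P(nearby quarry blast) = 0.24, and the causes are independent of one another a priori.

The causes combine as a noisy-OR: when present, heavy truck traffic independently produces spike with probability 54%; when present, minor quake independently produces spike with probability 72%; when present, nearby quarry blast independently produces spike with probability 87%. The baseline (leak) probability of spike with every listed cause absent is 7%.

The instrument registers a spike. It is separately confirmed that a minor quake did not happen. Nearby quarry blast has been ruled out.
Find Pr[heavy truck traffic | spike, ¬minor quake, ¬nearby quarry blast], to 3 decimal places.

Pr[heavy truck traffic | spike, ¬minor quake, ¬nearby quarry blast] ≈ 0.770

Under noisy-OR, P(spike | causes) = 1 − (1−0.07)·∏(1−qᵢ) over the active causes.
Numerator (weight on configurations with heavy truck traffic): 0.5722×0.29 = 0.165938
The normalizing constant is 0.07×0.71 + 0.5722×0.29 = 0.215638
P(heavy truck traffic | spike, ¬minor quake, ¬nearby quarry blast) = 0.165938/0.215638 ≈ 0.770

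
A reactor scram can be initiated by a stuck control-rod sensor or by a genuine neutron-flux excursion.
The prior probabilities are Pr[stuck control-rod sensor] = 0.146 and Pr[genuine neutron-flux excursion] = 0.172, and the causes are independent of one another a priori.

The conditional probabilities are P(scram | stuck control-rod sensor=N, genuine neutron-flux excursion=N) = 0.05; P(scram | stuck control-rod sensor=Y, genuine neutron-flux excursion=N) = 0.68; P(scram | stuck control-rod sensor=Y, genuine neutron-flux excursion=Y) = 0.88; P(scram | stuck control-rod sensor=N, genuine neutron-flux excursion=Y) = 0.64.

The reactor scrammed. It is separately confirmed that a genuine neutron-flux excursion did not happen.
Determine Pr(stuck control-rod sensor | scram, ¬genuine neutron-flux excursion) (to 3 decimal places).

Pr(stuck control-rod sensor | scram, ¬genuine neutron-flux excursion) ≈ 0.699

Numerator (weight on configurations with stuck control-rod sensor): 0.68·0.146 = 0.099280
The normalizing constant is 0.05·0.854 + 0.68·0.146 = 0.141980
P(stuck control-rod sensor | scram, ¬genuine neutron-flux excursion) = 0.099280/0.141980 ≈ 0.699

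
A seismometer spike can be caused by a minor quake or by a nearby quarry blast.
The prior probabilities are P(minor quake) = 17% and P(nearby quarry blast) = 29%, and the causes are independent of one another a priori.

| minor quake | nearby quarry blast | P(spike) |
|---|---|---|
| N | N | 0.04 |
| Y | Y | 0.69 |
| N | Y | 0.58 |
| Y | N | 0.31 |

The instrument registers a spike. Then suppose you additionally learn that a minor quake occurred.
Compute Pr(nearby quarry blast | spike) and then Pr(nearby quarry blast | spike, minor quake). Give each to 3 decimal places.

Pr(nearby quarry blast | spike) ≈ 0.740; Pr(nearby quarry blast | spike, minor quake) ≈ 0.476

Weight on nearby quarry blast=true, given the evidence: 0.139606 + 0.034017 = 0.173623
Denominator P(spike): 0.04·0.83·0.71 + 0.58·0.83·0.29 + 0.31·0.17·0.71 + 0.69·0.17·0.29 = 0.234612
Posterior = 0.173623 / 0.234612 ≈ 0.740

With the extra evidence:
P(spike | minor quake) = 0.31*0.71 + 0.69*0.29 = 0.220100 + 0.200100 = 0.420200
Of this, 0.200100 comes from 0.69*0.29 (the nearby quarry blast=true cases).
So P(nearby quarry blast | spike, minor quake) = 0.200100/0.420200 ≈ 0.476.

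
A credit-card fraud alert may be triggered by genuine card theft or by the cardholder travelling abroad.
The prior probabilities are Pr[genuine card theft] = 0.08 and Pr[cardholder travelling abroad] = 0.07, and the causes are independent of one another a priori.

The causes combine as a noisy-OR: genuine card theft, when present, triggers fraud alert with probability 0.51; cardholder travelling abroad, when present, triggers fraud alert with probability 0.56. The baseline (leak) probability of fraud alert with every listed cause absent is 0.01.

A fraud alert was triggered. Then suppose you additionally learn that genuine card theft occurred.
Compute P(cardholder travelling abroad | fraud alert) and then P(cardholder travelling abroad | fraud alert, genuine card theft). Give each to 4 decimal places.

P(cardholder travelling abroad | fraud alert) ≈ 0.4651; P(cardholder travelling abroad | fraud alert, genuine card theft) ≈ 0.1031

Under noisy-OR, P(fraud alert | causes) = 1 − (1−0.01)·∏(1−qᵢ) over the active causes.
P(fraud alert) = 0.01·0.92·0.93 + 0.5644·0.92·0.07 + 0.5149·0.08·0.93 + 0.786556·0.08·0.07 = 0.008556 + 0.036347 + 0.038309 + 0.004405 = 0.087617
The cardholder travelling abroad-present share is 0.036347 + 0.004405 = 0.040752.
Hence the posterior is 0.040752/0.087617 ≈ 0.4651.

Now condition on the additional information:
P(fraud alert | genuine card theft) = 0.5149*0.93 + 0.786556*0.07 = 0.478857 + 0.055059 = 0.533916
Restricting to configurations with cardholder travelling abroad present: 0.786556*0.07 = 0.055059.
Hence the posterior is 0.055059/0.533916 ≈ 0.1031.
The drop from 0.4651 to 0.1031 is the explaining-away (discounting) effect.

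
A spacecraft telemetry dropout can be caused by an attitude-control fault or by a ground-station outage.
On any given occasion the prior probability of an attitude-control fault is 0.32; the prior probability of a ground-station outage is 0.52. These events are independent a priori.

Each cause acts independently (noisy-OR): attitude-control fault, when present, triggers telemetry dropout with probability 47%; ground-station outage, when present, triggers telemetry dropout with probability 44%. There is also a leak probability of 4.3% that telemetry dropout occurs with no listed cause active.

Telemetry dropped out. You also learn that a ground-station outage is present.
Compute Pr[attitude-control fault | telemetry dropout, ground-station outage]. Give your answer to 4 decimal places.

Under noisy-OR, P(telemetry dropout | causes) = 1 − (1−0.043)·∏(1−qᵢ) over the active causes.
By total probability over both values of attitude-control fault:
  P(telemetry dropout | ground-station outage) = 0.46408·0.68 + 0.715962·0.32
        = 0.315574 + 0.229108 = 0.544682
The terms with attitude-control fault present sum to 0.229108, so
  P(attitude-control fault | telemetry dropout, ground-station outage) = 0.229108 / 0.544682 ≈ 0.4206

Pr[attitude-control fault | telemetry dropout, ground-station outage] ≈ 0.4206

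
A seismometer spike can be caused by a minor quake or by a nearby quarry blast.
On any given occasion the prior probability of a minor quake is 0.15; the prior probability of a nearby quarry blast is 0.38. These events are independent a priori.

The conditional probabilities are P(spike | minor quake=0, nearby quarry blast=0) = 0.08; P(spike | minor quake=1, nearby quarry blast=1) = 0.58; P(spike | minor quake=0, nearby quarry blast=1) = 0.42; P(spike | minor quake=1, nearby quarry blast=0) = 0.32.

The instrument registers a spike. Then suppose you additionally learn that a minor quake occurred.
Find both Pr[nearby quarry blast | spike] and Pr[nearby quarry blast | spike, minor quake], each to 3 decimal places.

Pr[nearby quarry blast | spike] ≈ 0.701; Pr[nearby quarry blast | spike, minor quake] ≈ 0.526

P(spike) = 0.08×0.85×0.62 + 0.42×0.85×0.38 + 0.32×0.15×0.62 + 0.58×0.15×0.38 = 0.042160 + 0.135660 + 0.029760 + 0.033060 = 0.240640
Of this, 0.168720 comes from 0.135660 + 0.033060 (the nearby quarry blast=true cases).
So P(nearby quarry blast | spike) = 0.168720/0.240640 ≈ 0.701.

With the extra evidence:
Numerator (weight on configurations with nearby quarry blast): 0.58×0.38 = 0.220400
Denominator P(spike | minor quake): 0.32×0.62 + 0.58×0.38 = 0.418800
Posterior = 0.220400 / 0.418800 ≈ 0.526
— minor quake explains away the evidence for nearby quarry blast.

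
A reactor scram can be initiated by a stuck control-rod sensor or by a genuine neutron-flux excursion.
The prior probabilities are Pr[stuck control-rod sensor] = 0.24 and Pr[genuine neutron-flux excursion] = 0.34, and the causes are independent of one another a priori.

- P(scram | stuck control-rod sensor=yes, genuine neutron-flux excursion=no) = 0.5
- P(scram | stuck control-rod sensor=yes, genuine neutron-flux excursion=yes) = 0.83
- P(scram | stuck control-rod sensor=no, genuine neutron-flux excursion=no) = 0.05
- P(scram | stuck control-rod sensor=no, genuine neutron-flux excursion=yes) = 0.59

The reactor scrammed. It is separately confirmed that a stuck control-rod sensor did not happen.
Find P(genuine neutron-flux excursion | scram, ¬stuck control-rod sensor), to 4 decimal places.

Enumerate both values of genuine neutron-flux excursion and weight by the priors:
  P(scram | ¬stuck control-rod sensor) = 0.05·0.66 + 0.59·0.34
        = 0.033000 + 0.200600 = 0.233600
Keeping only the genuine neutron-flux excursion-present terms gives 0.200600, so
  P(genuine neutron-flux excursion | scram, ¬stuck control-rod sensor) = 0.200600 / 0.233600 ≈ 0.8587

P(genuine neutron-flux excursion | scram, ¬stuck control-rod sensor) ≈ 0.8587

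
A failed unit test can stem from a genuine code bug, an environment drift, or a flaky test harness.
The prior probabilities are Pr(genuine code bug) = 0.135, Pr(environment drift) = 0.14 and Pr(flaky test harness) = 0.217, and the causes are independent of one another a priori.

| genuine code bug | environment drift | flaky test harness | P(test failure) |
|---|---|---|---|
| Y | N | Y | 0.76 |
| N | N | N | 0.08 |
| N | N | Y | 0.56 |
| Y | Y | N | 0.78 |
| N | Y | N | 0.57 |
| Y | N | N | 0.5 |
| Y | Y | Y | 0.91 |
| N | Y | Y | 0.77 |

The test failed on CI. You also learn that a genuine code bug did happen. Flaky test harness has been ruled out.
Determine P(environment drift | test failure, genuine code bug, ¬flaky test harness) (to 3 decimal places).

P(environment drift | test failure, genuine code bug, ¬flaky test harness) ≈ 0.203

Numerator (weight on configurations with environment drift): 0.78×0.14 = 0.109200
The normalizing constant is 0.5×0.86 + 0.78×0.14 = 0.539200
Posterior = 0.109200 / 0.539200 ≈ 0.203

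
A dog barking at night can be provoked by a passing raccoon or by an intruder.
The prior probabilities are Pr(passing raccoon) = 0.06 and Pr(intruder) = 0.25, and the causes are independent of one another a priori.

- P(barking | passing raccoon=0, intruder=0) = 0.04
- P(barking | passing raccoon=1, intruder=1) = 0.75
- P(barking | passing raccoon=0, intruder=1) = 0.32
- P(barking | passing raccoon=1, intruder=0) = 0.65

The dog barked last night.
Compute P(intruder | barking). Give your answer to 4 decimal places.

P(barking) = 0.04*0.94*0.75 + 0.32*0.94*0.25 + 0.65*0.06*0.75 + 0.75*0.06*0.25 = 0.028200 + 0.075200 + 0.029250 + 0.011250 = 0.143900
The intruder-present share is 0.075200 + 0.011250 = 0.086450.
P(intruder | barking) = 0.086450 / 0.143900 ≈ 0.6008

P(intruder | barking) ≈ 0.6008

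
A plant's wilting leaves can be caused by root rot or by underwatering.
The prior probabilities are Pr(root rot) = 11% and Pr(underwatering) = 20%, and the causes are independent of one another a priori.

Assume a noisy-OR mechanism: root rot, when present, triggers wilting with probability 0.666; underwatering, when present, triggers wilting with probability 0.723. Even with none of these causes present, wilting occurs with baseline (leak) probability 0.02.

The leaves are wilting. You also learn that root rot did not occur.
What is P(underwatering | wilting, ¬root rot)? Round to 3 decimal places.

Under noisy-OR, P(wilting | causes) = 1 − (1−0.02)·∏(1−qᵢ) over the active causes.
Numerator (weight on configurations with underwatering): 0.72854*0.2 = 0.145708
Normalizer over all consistent configurations: 0.02*0.8 + 0.72854*0.2 = 0.161708
P(underwatering | wilting, ¬root rot) = 0.145708/0.161708 ≈ 0.901

P(underwatering | wilting, ¬root rot) ≈ 0.901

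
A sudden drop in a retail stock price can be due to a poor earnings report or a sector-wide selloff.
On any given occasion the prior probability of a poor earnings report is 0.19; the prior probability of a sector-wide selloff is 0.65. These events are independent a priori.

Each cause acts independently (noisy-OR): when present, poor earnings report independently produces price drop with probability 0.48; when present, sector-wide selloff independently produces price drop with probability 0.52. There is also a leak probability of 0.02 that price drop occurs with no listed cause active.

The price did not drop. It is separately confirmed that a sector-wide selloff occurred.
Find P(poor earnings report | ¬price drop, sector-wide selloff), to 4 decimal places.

Under noisy-OR, P(price drop | causes) = 1 − (1−0.02)·∏(1−qᵢ) over the active causes.
Weight on poor earnings report=true, given the evidence: 0.244608×0.19 = 0.046476
Denominator P(¬price drop | sector-wide selloff): 0.4704×0.81 + 0.244608×0.19 = 0.427500
P(poor earnings report | ¬price drop, sector-wide selloff) = 0.046476/0.427500 ≈ 0.1087

P(poor earnings report | ¬price drop, sector-wide selloff) ≈ 0.1087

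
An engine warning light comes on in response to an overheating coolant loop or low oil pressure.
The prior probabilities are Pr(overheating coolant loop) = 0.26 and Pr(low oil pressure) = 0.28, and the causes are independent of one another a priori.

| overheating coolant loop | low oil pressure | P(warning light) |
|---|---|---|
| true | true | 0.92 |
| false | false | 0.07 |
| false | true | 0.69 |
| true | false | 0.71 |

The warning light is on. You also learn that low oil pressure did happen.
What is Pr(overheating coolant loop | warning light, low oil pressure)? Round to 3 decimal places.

Pr(overheating coolant loop | warning light, low oil pressure) ≈ 0.319

Sum P(warning light|·) weighted by the priors over both values of overheating coolant loop:
  P(warning light | low oil pressure) = 0.69×0.74 + 0.92×0.26
        = 0.510600 + 0.239200 = 0.749800
The terms with overheating coolant loop present sum to 0.239200, so
  P(overheating coolant loop | warning light, low oil pressure) = 0.239200 / 0.749800 ≈ 0.319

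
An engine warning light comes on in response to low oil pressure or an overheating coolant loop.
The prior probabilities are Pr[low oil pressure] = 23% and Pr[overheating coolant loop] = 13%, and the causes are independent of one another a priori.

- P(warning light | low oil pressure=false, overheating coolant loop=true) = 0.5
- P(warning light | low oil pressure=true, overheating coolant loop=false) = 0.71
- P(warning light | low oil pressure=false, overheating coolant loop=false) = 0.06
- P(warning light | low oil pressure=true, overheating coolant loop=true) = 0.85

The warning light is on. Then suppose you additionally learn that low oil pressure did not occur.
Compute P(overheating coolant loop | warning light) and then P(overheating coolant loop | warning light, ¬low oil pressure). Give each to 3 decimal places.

P(overheating coolant loop | warning light) ≈ 0.293; P(overheating coolant loop | warning light, ¬low oil pressure) ≈ 0.555

P(warning light) = 0.06*0.77*0.87 + 0.5*0.77*0.13 + 0.71*0.23*0.87 + 0.85*0.23*0.13 = 0.040194 + 0.050050 + 0.142071 + 0.025415 = 0.257730
The overheating coolant loop-present share is 0.050050 + 0.025415 = 0.075465.
So P(overheating coolant loop | warning light) = 0.075465/0.257730 ≈ 0.293.

Now also conditioning on low oil pressure≠true:
P(warning light | ¬low oil pressure) = 0.06×0.87 + 0.5×0.13 = 0.052200 + 0.065000 = 0.117200
The overheating coolant loop-present share is 0.5×0.13 = 0.065000.
So P(overheating coolant loop | warning light, ¬low oil pressure) = 0.065000/0.117200 ≈ 0.555.
Ruling out low oil pressure raises the posterior on overheating coolant loop — the flip side of explaining away.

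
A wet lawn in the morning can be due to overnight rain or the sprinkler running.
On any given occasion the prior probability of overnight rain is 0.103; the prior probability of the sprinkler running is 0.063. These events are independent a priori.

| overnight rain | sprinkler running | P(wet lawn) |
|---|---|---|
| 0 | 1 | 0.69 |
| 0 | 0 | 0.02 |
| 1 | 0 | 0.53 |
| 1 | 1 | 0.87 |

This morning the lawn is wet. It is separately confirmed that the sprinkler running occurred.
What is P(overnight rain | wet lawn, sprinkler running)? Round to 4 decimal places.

For the numerator, keep only overnight rain=true terms: 0.87·0.103 = 0.089610
Denominator P(wet lawn | sprinkler running): 0.69·0.897 + 0.87·0.103 = 0.708540
Posterior = 0.089610 / 0.708540 ≈ 0.1265

P(overnight rain | wet lawn, sprinkler running) ≈ 0.1265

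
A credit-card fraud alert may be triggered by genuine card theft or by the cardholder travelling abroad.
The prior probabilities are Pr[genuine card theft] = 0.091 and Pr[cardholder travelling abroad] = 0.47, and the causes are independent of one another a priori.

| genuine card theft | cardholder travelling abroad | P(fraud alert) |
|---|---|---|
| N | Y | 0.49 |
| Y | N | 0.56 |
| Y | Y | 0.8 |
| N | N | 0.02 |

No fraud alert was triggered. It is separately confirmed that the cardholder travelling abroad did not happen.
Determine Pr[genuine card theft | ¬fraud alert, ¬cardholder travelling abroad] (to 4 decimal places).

P(¬fraud alert | ¬cardholder travelling abroad) = 0.98×0.909 + 0.44×0.091 = 0.890820 + 0.040040 = 0.930860
Of this, 0.040040 comes from 0.44×0.091 (the genuine card theft=true cases).
So P(genuine card theft | ¬fraud alert, ¬cardholder travelling abroad) = 0.040040/0.930860 ≈ 0.0430.

Pr[genuine card theft | ¬fraud alert, ¬cardholder travelling abroad] ≈ 0.0430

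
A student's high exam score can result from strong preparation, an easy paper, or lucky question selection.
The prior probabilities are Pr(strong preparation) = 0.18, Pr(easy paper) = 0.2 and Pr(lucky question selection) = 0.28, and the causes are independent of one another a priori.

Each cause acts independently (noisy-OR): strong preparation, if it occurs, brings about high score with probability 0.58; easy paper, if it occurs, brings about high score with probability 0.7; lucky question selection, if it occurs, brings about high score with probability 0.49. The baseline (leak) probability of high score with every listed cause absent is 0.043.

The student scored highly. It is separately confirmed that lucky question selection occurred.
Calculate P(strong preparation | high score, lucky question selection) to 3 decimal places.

P(strong preparation | high score, lucky question selection) ≈ 0.238

Under noisy-OR, P(high score | causes) = 1 − (1−0.043)·∏(1−qᵢ) over the active causes.
Numerator (weight on configurations with strong preparation): 0.114482 + 0.033786 = 0.148268
Normalizer over all consistent configurations: 0.51193*0.82*0.8 + 0.853579*0.82*0.2 + 0.795011*0.18*0.8 + 0.938503*0.18*0.2 = 0.624081
Posterior = 0.148268 / 0.624081 ≈ 0.238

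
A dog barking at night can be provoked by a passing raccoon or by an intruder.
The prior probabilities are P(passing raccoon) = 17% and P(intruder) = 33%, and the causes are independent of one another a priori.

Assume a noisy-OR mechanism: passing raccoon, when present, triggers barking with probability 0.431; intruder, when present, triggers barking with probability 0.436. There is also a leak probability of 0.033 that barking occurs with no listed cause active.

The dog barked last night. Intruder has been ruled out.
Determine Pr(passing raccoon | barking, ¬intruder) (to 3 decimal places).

Pr(passing raccoon | barking, ¬intruder) ≈ 0.736

Under noisy-OR, P(barking | causes) = 1 − (1−0.033)·∏(1−qᵢ) over the active causes.
Numerator (weight on configurations with passing raccoon): 0.449777·0.17 = 0.076462
Denominator P(barking | ¬intruder): 0.033·0.83 + 0.449777·0.17 = 0.103852
P(passing raccoon | barking, ¬intruder) = 0.076462/0.103852 ≈ 0.736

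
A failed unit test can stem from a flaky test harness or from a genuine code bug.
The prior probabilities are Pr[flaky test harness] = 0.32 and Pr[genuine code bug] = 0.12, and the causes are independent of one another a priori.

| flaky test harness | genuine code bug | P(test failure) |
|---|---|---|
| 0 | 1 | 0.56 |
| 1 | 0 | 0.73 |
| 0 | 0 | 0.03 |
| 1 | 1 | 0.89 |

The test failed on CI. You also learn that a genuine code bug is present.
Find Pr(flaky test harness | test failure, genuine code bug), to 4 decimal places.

Weight on flaky test harness=true, given the evidence: 0.89×0.32 = 0.284800
Denominator P(test failure | genuine code bug): 0.56×0.68 + 0.89×0.32 = 0.665600
P(flaky test harness | test failure, genuine code bug) = 0.284800/0.665600 ≈ 0.4279

Pr(flaky test harness | test failure, genuine code bug) ≈ 0.4279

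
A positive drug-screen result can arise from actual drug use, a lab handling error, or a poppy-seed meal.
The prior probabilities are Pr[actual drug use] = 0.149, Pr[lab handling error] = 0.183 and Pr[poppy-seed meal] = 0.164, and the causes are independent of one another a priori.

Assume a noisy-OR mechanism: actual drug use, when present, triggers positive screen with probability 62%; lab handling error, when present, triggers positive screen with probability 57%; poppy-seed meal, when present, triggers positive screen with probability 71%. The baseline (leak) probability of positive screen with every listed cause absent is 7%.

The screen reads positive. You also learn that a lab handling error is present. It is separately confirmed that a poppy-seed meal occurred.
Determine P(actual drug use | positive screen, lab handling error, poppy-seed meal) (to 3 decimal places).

P(actual drug use | positive screen, lab handling error, poppy-seed meal) ≈ 0.159

Under noisy-OR, P(positive screen | causes) = 1 − (1−0.07)·∏(1−qᵢ) over the active causes.
P(positive screen | lab handling error, poppy-seed meal) = 0.884029*0.851 + 0.955931*0.149 = 0.752309 + 0.142434 = 0.894743
Restricting to configurations with actual drug use present: 0.955931*0.149 = 0.142434.
P(actual drug use | positive screen, lab handling error, poppy-seed meal) = 0.142434 / 0.894743 ≈ 0.159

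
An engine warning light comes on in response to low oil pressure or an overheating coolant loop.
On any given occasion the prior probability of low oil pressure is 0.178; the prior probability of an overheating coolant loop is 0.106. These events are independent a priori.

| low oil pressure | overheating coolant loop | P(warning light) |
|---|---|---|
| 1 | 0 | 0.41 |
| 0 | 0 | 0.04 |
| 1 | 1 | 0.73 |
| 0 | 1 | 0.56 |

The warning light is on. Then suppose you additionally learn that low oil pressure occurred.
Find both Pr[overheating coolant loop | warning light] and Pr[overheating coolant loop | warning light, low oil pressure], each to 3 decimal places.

P(warning light) = 0.04·0.822·0.894 + 0.56·0.822·0.106 + 0.41·0.178·0.894 + 0.73·0.178·0.106 = 0.029395 + 0.048794 + 0.065244 + 0.013774 = 0.157207
Of this, 0.062568 comes from 0.048794 + 0.013774 (the overheating coolant loop=true cases).
P(overheating coolant loop | warning light) = 0.062568 / 0.157207 ≈ 0.398

Now also conditioning on low oil pressure=true:
P(warning light | low oil pressure) = 0.41×0.894 + 0.73×0.106 = 0.366540 + 0.077380 = 0.443920
Of this, 0.077380 comes from 0.73×0.106 (the overheating coolant loop=true cases).
P(overheating coolant loop | warning light, low oil pressure) = 0.077380 / 0.443920 ≈ 0.174
Conditioning on low oil pressure lowers the posterior on overheating coolant loop: the classic explaining-away effect in a common-effect structure.

Pr[overheating coolant loop | warning light] ≈ 0.398; Pr[overheating coolant loop | warning light, low oil pressure] ≈ 0.174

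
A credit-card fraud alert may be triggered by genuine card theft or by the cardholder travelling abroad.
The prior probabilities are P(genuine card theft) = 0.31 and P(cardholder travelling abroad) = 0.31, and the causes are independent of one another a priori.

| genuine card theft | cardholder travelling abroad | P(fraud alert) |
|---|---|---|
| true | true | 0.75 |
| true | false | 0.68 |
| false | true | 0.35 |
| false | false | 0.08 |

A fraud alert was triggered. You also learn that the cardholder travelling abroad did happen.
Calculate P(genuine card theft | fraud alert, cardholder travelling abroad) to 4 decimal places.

P(genuine card theft | fraud alert, cardholder travelling abroad) ≈ 0.4905

For the numerator, keep only genuine card theft=true terms: 0.75*0.31 = 0.232500
The normalizing constant is 0.35*0.69 + 0.75*0.31 = 0.474000
P(genuine card theft | fraud alert, cardholder travelling abroad) = 0.232500/0.474000 ≈ 0.4905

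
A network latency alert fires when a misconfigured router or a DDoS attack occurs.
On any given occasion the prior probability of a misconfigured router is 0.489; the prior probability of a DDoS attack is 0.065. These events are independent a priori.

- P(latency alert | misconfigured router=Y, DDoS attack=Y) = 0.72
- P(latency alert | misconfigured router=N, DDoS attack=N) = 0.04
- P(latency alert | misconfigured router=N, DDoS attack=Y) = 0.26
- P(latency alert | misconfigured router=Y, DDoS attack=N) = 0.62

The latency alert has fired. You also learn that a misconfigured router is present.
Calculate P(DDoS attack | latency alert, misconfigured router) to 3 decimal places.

P(DDoS attack | latency alert, misconfigured router) ≈ 0.075

Sum P(latency alert|·) weighted by the priors over both values of DDoS attack:
  P(latency alert | misconfigured router) = 0.62·0.935 + 0.72·0.065
        = 0.579700 + 0.046800 = 0.626500
Configurations with DDoS attack contribute 0.046800, so
  P(DDoS attack | latency alert, misconfigured router) = 0.046800 / 0.626500 ≈ 0.075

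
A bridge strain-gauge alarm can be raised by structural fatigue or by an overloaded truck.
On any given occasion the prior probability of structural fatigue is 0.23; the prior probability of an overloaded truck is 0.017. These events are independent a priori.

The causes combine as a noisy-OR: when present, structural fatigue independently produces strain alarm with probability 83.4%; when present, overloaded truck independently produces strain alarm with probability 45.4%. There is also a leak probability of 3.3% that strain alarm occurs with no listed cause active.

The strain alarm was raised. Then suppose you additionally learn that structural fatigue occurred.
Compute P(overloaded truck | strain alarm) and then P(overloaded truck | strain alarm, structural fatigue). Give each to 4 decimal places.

P(overloaded truck | strain alarm) ≈ 0.0434; P(overloaded truck | strain alarm, structural fatigue) ≈ 0.0184

Under noisy-OR, P(strain alarm | causes) = 1 − (1−0.033)·∏(1−qᵢ) over the active causes.
Enumerate the 4 (structural fatigue, overloaded truck) configurations and weight by the priors:
  P(strain alarm) = 0.033×0.77×0.983 + 0.472018×0.77×0.017 + 0.839478×0.23×0.983 + 0.912355×0.23×0.017
        = 0.024978 + 0.006179 + 0.189798 + 0.003567 = 0.224522
Keeping only the overloaded truck-present terms gives 0.009746, so
  P(overloaded truck | strain alarm) = 0.009746 / 0.224522 ≈ 0.0434

With the extra evidence:
For the numerator, keep only overloaded truck=true terms: 0.912355*0.017 = 0.015510
The normalizing constant is 0.839478*0.983 + 0.912355*0.017 = 0.840717
Posterior = 0.015510 / 0.840717 ≈ 0.0184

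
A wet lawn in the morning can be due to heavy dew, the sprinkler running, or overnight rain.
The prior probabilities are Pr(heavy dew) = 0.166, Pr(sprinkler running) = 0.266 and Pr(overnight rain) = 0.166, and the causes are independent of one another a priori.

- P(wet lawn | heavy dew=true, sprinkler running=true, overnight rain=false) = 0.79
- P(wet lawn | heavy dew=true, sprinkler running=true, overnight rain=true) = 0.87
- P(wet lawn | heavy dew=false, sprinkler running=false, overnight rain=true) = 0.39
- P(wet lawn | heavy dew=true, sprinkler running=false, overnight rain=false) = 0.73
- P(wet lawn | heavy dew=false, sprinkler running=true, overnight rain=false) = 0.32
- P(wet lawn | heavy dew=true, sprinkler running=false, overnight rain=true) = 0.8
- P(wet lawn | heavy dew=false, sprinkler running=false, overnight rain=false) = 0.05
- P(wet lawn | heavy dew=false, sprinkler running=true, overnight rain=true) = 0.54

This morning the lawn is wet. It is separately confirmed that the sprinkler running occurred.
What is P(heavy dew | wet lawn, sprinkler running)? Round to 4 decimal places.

P(heavy dew | wet lawn, sprinkler running) ≈ 0.3096

P(wet lawn | sprinkler running) = 0.32×0.834×0.834 + 0.54×0.834×0.166 + 0.79×0.166×0.834 + 0.87×0.166×0.166 = 0.222578 + 0.074760 + 0.109371 + 0.023974 = 0.430683
Restricting to configurations with heavy dew present: 0.109371 + 0.023974 = 0.133345.
P(heavy dew | wet lawn, sprinkler running) = 0.133345 / 0.430683 ≈ 0.3096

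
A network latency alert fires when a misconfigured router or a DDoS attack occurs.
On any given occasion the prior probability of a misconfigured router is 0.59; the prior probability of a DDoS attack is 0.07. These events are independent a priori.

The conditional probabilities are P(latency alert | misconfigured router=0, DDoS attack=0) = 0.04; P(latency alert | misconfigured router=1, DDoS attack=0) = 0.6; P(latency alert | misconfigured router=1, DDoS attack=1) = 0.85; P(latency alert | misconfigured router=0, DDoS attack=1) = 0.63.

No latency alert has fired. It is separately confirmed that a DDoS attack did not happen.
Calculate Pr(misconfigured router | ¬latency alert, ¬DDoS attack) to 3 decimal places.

Pr(misconfigured router | ¬latency alert, ¬DDoS attack) ≈ 0.375

By total probability over both values of misconfigured router:
  P(¬latency alert | ¬DDoS attack) = 0.96·0.41 + 0.4·0.59
        = 0.393600 + 0.236000 = 0.629600
Configurations with misconfigured router contribute 0.236000, so
  P(misconfigured router | ¬latency alert, ¬DDoS attack) = 0.236000 / 0.629600 ≈ 0.375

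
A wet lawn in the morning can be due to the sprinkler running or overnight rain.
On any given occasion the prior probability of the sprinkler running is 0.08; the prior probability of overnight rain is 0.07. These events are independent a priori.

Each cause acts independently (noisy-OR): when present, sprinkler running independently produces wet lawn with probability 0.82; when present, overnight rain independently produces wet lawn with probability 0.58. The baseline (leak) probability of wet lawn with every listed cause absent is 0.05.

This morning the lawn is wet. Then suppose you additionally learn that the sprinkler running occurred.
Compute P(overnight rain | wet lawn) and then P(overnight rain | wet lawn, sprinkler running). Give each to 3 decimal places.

P(overnight rain | wet lawn) ≈ 0.296; P(overnight rain | wet lawn, sprinkler running) ≈ 0.078

Under noisy-OR, P(wet lawn | causes) = 1 − (1−0.05)·∏(1−qᵢ) over the active causes.
Weight on overnight rain=true, given the evidence: 0.038704 + 0.005198 = 0.043902
Normalizer over all consistent configurations: 0.05×0.92×0.93 + 0.601×0.92×0.07 + 0.829×0.08×0.93 + 0.92818×0.08×0.07 = 0.148360
P(overnight rain | wet lawn) = 0.043902/0.148360 ≈ 0.296

With the extra evidence:
By total probability over both values of overnight rain:
  P(wet lawn | sprinkler running) = 0.829*0.93 + 0.92818*0.07
        = 0.770970 + 0.064973 = 0.835943
Keeping only the overnight rain-present terms gives 0.064973, so
  P(overnight rain | wet lawn, sprinkler running) = 0.064973 / 0.835943 ≈ 0.078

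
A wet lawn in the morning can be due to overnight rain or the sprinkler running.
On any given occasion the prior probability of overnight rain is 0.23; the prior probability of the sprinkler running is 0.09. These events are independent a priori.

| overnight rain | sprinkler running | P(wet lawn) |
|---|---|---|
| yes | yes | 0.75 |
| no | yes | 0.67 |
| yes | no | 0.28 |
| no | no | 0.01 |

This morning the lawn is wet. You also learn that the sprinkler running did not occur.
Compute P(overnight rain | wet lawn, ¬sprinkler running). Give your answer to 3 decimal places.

P(overnight rain | wet lawn, ¬sprinkler running) ≈ 0.893

Numerator (weight on configurations with overnight rain): 0.28·0.23 = 0.064400
Denominator P(wet lawn | ¬sprinkler running): 0.01·0.77 + 0.28·0.23 = 0.072100
P(overnight rain | wet lawn, ¬sprinkler running) = 0.064400/0.072100 ≈ 0.893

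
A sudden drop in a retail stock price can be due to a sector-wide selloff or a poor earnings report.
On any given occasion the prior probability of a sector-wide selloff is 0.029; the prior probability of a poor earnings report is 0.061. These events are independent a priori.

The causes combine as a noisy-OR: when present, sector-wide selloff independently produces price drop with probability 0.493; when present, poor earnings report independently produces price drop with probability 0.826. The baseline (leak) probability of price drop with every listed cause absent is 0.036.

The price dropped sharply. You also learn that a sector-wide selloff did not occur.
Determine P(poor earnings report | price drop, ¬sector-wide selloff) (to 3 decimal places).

Under noisy-OR, P(price drop | causes) = 1 − (1−0.036)·∏(1−qᵢ) over the active causes.
Numerator (weight on configurations with poor earnings report): 0.832264·0.061 = 0.050768
The normalizing constant is 0.036·0.939 + 0.832264·0.061 = 0.084572
P(poor earnings report | price drop, ¬sector-wide selloff) = 0.050768/0.084572 ≈ 0.600

P(poor earnings report | price drop, ¬sector-wide selloff) ≈ 0.600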